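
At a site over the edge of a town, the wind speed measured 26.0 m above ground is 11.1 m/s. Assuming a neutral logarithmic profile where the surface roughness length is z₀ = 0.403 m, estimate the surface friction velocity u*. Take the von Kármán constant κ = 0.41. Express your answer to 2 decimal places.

u* ≈ 1.09 m/s

Log law: V(z) = (u*/κ) · ln(z/z₀) ⇒ u* = κ · V / ln(z/z₀)
u* = 0.41 × 11.1 / ln(26.0/0.403) = 0.41 × 11.1 / 4.1669
   = 4.5510 / 4.1669 = 1.0922 m/s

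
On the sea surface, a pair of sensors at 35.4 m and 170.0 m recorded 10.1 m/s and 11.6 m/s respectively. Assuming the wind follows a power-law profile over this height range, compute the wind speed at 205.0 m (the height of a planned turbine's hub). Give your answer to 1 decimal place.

First find α: α = ln(V₂/V₁)/ln(z₂/z₁) = ln(11.6/10.1)/ln(170.0/35.4) = 0.13847/1.56909 = 0.0882
Extrapolate from 170.0 m to 205.0 m: V₃ = 11.6 × (205.0/170.0)^0.0882 = 11.6 × 1.0167 = 11.7932 m/s

11.8 m/s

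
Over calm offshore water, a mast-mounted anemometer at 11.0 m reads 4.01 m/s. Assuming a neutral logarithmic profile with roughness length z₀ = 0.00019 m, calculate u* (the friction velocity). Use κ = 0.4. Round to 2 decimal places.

u* ≈ 0.15 m/s

Log law: V(z) = (u*/κ) · ln(z/z₀) ⇒ u* = κ · V / ln(z/z₀)
u* = 0.4 × 4.01 / ln(11.0/0.00019) = 0.4 × 4.01 / 10.9664
   = 1.6040 / 10.9664 = 0.1463 m/s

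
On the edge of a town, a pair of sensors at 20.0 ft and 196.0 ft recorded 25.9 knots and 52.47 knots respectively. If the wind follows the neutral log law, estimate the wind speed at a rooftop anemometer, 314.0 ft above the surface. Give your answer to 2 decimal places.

57.96 knots

Log law: V ∝ ln(z/z₀). From the pair, with r = V₁/V₂ = 0.49362,
ln z₀ = (ln z₁ − r·ln z₂)/(1 − r) = (2.9957 − 0.49362×5.2781)/0.50638 = 0.7709 → z₀ = 2.162 ft
V₃ = V₁ · ln(z₃/z₀)/ln(z₁/z₀) = 25.9 × 4.9785/2.2248 = 57.9563 knots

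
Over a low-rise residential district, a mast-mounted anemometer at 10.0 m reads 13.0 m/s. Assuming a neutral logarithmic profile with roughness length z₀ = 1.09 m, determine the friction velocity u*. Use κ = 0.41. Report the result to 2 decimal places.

u* ≈ 2.40 m/s

Log law: V(z) = (u*/κ) · ln(z/z₀) ⇒ u* = κ · V / ln(z/z₀)
u* = 0.41 × 13.0 / ln(10.0/1.09) = 0.41 × 13.0 / 2.2164
   = 5.3300 / 2.2164 = 2.4048 m/s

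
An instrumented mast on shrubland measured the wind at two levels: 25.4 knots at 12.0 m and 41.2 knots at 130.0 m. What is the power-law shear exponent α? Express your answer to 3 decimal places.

α ≈ 0.203

Power law: V₂/V₁ = (z₂/z₁)^α ⇒ α = ln(V₂/V₁) / ln(z₂/z₁)
α = ln(41.2/25.4) / ln(130.0/12.0) = ln(1.6220) / ln(10.8333)
  = 0.48369 / 2.38263 = 0.20301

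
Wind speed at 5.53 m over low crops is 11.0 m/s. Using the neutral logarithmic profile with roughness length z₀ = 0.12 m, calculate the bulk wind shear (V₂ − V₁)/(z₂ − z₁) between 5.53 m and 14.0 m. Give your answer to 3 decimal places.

0.315 m/s/m

Log law: V₂ = V₁ · ln(z₂/z₀)/ln(z₁/z₀) = 11.0 × 4.7593/3.8305 = 13.6675 m/s
ΔV/Δz = (13.6675 − 11.0)/(14.0 − 5.53) = 2.6675/8.4700 = 0.31493 m/s/m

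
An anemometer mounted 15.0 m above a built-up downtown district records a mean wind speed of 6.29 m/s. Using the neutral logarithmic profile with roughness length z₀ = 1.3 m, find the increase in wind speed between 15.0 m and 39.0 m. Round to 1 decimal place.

2.5 m/s

Log law: V₂ = V₁ · ln(z₂/z₀)/ln(z₁/z₀) = 6.29 × 3.4012/2.4457 = 8.7475 m/s
ΔV = 8.7475 − 6.29 = 2.4575 m/s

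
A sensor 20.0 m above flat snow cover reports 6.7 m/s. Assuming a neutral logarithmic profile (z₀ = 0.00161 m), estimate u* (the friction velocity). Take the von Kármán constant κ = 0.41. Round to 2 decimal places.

Log law: V(z) = (u*/κ) · ln(z/z₀) ⇒ u* = κ · V / ln(z/z₀)
u* = 0.41 × 6.7 / ln(20.0/0.00161) = 0.41 × 6.7 / 9.4273
   = 2.7470 / 9.4273 = 0.2914 m/s

u* ≈ 0.29 m/s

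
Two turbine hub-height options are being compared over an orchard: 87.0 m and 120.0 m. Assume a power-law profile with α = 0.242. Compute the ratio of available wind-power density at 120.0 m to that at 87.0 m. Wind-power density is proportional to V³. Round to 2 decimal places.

Speed ratio: V_B/V_A = (z_B/z_A)^α = (120.0/87.0)^0.242 = (1.3793)^0.242 = 1.08093
Power-density ratio: P_B/P_A = (V_B/V_A)³ = (1.08093)³ = 1.26297

1.26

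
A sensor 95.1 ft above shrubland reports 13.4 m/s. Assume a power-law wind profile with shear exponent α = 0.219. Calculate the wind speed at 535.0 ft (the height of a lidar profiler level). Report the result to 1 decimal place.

Power-law profile: V₂ = V₁ · (z₂/z₁)^α
V₂ = 13.4 × (535.0/95.1)^0.219 = 13.4 × (5.6257)^0.219
    = 13.4 × 1.4598 = 19.5611 m/s

19.6 m/s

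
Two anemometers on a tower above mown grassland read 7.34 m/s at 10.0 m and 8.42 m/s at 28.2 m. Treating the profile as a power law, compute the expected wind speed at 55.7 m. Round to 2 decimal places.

9.21 m/s

First find α: α = ln(V₂/V₁)/ln(z₂/z₁) = ln(8.42/7.34)/ln(28.2/10.0) = 0.13727/1.03674 = 0.1324
Extrapolate from 28.2 m to 55.7 m: V₃ = 8.42 × (55.7/28.2)^0.1324 = 8.42 × 1.0943 = 9.2141 m/s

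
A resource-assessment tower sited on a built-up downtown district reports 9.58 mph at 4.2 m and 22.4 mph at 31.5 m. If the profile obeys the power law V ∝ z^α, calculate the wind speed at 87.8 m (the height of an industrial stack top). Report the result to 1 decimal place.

34.5 mph

First find α: α = ln(V₂/V₁)/ln(z₂/z₁) = ln(22.4/9.58)/ln(31.5/4.2) = 0.84938/2.01490 = 0.4216
Extrapolate from 31.5 m to 87.8 m: V₃ = 22.4 × (87.8/31.5)^0.4216 = 22.4 × 1.5405 = 34.5077 mph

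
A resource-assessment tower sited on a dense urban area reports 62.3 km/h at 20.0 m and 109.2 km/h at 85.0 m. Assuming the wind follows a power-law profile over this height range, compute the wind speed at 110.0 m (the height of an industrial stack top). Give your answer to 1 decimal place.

120.7 km/h

First find α: α = ln(V₂/V₁)/ln(z₂/z₁) = ln(109.2/62.3)/ln(85.0/20.0) = 0.56122/1.44692 = 0.3879
Extrapolate from 85.0 m to 110.0 m: V₃ = 109.2 × (110.0/85.0)^0.3879 = 109.2 × 1.1052 = 120.6852 km/h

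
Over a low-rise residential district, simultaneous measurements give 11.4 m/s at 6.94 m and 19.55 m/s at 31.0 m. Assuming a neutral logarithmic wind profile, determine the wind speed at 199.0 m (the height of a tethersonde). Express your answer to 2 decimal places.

Log law: V ∝ ln(z/z₀). From the pair, with r = V₁/V₂ = 0.58312,
ln z₀ = (ln z₁ − r·ln z₂)/(1 − r) = (1.9373 − 0.58312×3.4340)/0.41688 = -0.1562 → z₀ = 0.8554 m
V₃ = V₁ · ln(z₃/z₀)/ln(z₁/z₀) = 11.4 × 5.4495/2.0935 = 29.6747 m/s

29.67 m/s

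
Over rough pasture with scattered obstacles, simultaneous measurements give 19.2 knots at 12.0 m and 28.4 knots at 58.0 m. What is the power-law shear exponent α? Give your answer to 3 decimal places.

α ≈ 0.248

Power law: V₂/V₁ = (z₂/z₁)^α ⇒ α = ln(V₂/V₁) / ln(z₂/z₁)
α = ln(28.4/19.2) / ln(58.0/12.0) = ln(1.4792) / ln(4.8333)
  = 0.39148 / 1.57554 = 0.24847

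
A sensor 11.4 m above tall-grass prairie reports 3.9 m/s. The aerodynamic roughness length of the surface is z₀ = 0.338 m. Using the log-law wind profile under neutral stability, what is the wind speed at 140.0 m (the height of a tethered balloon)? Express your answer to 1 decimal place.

6.7 m/s

Log law: V(z) ∝ ln(z/z₀), so V₂/V₁ = ln(z₂/z₀) / ln(z₁/z₀).
ln(140.0/0.338) = 6.0264, ln(11.4/0.338) = 3.5183
V₂ = 3.9 × 6.0264/3.5183 = 3.9 × 1.7128 = 6.6801 m/s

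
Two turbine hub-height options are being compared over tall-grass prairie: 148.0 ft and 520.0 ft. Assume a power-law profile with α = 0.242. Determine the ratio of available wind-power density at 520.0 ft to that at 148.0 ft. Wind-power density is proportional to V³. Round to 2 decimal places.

2.49

Speed ratio: V_B/V_A = (z_B/z_A)^α = (520.0/148.0)^0.242 = (3.5135)^0.242 = 1.35541
Power-density ratio: P_B/P_A = (V_B/V_A)³ = (1.35541)³ = 2.49005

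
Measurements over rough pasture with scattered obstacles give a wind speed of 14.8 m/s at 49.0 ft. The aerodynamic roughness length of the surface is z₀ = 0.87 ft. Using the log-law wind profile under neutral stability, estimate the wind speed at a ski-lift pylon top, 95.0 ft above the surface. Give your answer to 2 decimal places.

Log law: V(z) ∝ ln(z/z₀), so V₂/V₁ = ln(z₂/z₀) / ln(z₁/z₀).
ln(95.0/0.87) = 4.6931, ln(49.0/0.87) = 4.0311
V₂ = 14.8 × 4.6931/4.0311 = 14.8 × 1.1642 = 17.2307 m/s

17.23 m/s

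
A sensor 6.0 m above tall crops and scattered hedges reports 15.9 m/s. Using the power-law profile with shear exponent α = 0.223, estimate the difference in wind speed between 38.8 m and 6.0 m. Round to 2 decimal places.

Power law: V₂ = V₁ · (z₂/z₁)^α = 15.9 × (6.4667)^0.223 = 24.1090 m/s
ΔV = 24.1090 − 15.9 = 8.2090 m/s

8.21 m/s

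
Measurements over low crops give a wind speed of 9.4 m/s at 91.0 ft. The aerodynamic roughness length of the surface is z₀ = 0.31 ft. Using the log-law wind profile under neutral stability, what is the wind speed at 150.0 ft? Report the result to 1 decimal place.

Log law: V(z) ∝ ln(z/z₀), so V₂/V₁ = ln(z₂/z₀) / ln(z₁/z₀).
ln(150.0/0.31) = 6.1818, ln(91.0/0.31) = 5.6820
V₂ = 9.4 × 6.1818/5.6820 = 9.4 × 1.0880 = 10.2268 m/s

10.2 m/s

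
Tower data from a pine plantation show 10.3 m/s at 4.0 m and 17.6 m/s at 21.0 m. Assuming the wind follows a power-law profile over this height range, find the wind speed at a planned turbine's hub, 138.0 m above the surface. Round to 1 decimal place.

32.3 m/s

First find α: α = ln(V₂/V₁)/ln(z₂/z₁) = ln(17.6/10.3)/ln(21.0/4.0) = 0.53576/1.65823 = 0.3231
Extrapolate from 21.0 m to 138.0 m: V₃ = 17.6 × (138.0/21.0)^0.3231 = 17.6 × 1.8373 = 32.3362 m/s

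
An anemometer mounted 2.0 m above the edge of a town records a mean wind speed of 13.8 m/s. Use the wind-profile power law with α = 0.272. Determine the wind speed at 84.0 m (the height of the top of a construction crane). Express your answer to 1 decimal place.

38.1 m/s

Power-law profile: V₂ = V₁ · (z₂/z₁)^α
V₂ = 13.8 × (84.0/2.0)^0.272 = 13.8 × (42.0000)^0.272
    = 13.8 × 2.7639 = 38.1420 m/s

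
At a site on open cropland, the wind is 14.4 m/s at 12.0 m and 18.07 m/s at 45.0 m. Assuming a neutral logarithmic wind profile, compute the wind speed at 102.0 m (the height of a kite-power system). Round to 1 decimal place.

20.3 m/s

Log law: V ∝ ln(z/z₀). From the pair, with r = V₁/V₂ = 0.79690,
ln z₀ = (ln z₁ − r·ln z₂)/(1 − r) = (2.4849 − 0.79690×3.8067)/0.20310 = -2.7013 → z₀ = 0.06712 m
V₃ = V₁ · ln(z₃/z₀)/ln(z₁/z₀) = 14.4 × 7.3262/5.1862 = 20.3421 m/s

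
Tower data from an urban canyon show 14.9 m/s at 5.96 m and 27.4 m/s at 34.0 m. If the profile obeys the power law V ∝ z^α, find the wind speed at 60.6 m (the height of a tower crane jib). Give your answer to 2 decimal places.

First find α: α = ln(V₂/V₁)/ln(z₂/z₁) = ln(27.4/14.9)/ln(34.0/5.96) = 0.60918/1.74129 = 0.3498
Extrapolate from 34.0 m to 60.6 m: V₃ = 27.4 × (60.6/34.0)^0.3498 = 27.4 × 1.2241 = 33.5397 m/s

33.54 m/s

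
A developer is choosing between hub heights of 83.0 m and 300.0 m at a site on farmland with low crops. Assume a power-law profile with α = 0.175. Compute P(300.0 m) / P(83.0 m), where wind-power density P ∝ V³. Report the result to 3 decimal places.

1.963

Speed ratio: V_B/V_A = (z_B/z_A)^α = (300.0/83.0)^0.175 = (3.6145)^0.175 = 1.25215
Power-density ratio: P_B/P_A = (V_B/V_A)³ = (1.25215)³ = 1.96324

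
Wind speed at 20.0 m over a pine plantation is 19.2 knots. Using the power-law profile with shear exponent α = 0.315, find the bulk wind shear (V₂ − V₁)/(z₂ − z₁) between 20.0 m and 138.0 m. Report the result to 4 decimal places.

0.1363 knots/m

Power law: V₂ = V₁ · (z₂/z₁)^α = 19.2 × (6.9000)^0.315 = 35.2808 knots
ΔV/Δz = (35.2808 − 19.2)/(138.0 − 20.0) = 16.0808/118.0000 = 0.13628 knots/m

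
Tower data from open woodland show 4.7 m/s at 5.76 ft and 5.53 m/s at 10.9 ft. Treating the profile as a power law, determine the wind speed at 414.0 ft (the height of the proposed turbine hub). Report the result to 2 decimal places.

First find α: α = ln(V₂/V₁)/ln(z₂/z₁) = ln(5.53/4.7)/ln(10.9/5.76) = 0.16263/0.63783 = 0.2550
Extrapolate from 10.9 ft to 414.0 ft: V₃ = 5.53 × (414.0/10.9)^0.2550 = 5.53 × 2.5278 = 13.9787 m/s

13.98 m/s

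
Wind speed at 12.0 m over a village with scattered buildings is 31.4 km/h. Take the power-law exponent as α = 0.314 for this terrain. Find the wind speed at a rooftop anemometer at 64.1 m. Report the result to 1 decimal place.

Power-law profile: V₂ = V₁ · (z₂/z₁)^α
V₂ = 31.4 × (64.1/12.0)^0.314 = 31.4 × (5.3417)^0.314
    = 31.4 × 1.6924 = 53.1398 km/h

53.1 km/h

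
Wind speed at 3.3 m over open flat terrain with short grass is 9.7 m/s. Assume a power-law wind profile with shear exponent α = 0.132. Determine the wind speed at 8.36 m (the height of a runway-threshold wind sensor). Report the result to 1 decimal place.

Power-law profile: V₂ = V₁ · (z₂/z₁)^α
V₂ = 9.7 × (8.36/3.3)^0.132 = 9.7 × (2.5333)^0.132
    = 9.7 × 1.1305 = 10.9663 m/s

11.0 m/s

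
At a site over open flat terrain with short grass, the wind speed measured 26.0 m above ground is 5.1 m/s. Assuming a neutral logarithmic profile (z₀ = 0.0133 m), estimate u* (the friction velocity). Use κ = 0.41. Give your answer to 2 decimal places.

u* ≈ 0.28 m/s

Log law: V(z) = (u*/κ) · ln(z/z₀) ⇒ u* = κ · V / ln(z/z₀)
u* = 0.41 × 5.1 / ln(26.0/0.0133) = 0.41 × 5.1 / 7.5781
   = 2.0910 / 7.5781 = 0.2759 m/s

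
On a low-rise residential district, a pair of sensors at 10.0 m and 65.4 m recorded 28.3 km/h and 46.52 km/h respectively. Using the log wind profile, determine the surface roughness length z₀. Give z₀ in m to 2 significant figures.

z₀ ≈ 0.54 m

Log law: V(z) ∝ ln(z/z₀). With r = V₁/V₂ = 28.3/46.52 = 0.60834,
r · ln(z₂/z₀) = ln(z₁/z₀) ⇒ ln z₀ = (ln z₁ − r·ln z₂)/(1 − r)
ln z₀ = (2.30259 − 0.60834×4.18052) / 0.39166 = -0.6143
z₀ = exp(-0.6143) = 0.5410 m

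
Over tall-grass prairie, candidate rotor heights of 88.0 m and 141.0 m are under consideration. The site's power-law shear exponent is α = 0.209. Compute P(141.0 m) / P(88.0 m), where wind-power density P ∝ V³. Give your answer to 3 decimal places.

1.344

Speed ratio: V_B/V_A = (z_B/z_A)^α = (141.0/88.0)^0.209 = (1.6023)^0.209 = 1.10354
Power-density ratio: P_B/P_A = (V_B/V_A)³ = (1.10354)³ = 1.34391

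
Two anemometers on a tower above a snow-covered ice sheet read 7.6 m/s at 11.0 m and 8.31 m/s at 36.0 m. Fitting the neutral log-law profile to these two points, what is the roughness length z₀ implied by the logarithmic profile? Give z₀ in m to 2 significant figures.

Log law: V(z) ∝ ln(z/z₀). With r = V₁/V₂ = 7.6/8.31 = 0.91456,
r · ln(z₂/z₀) = ln(z₁/z₀) ⇒ ln z₀ = (ln z₁ − r·ln z₂)/(1 − r)
ln z₀ = (2.39790 − 0.91456×3.58352) / 0.08544 = -10.2933
z₀ = exp(-10.2933) = 0.00003386 m

z₀ ≈ 0.000034 m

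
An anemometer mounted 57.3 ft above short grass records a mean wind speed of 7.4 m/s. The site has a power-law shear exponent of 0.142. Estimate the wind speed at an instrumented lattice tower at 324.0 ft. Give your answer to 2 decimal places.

9.46 m/s

Power-law profile: V₂ = V₁ · (z₂/z₁)^α
V₂ = 7.4 × (324.0/57.3)^0.142 = 7.4 × (5.6545)^0.142
    = 7.4 × 1.2789 = 9.4639 m/s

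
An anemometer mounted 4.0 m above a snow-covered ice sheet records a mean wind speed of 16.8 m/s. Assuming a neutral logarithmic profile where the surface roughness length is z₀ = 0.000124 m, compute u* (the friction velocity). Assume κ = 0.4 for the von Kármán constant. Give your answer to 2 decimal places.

u* ≈ 0.65 m/s

Log law: V(z) = (u*/κ) · ln(z/z₀) ⇒ u* = κ · V / ln(z/z₀)
u* = 0.4 × 16.8 / ln(4.0/0.000124) = 0.4 × 16.8 / 10.3815
   = 6.7200 / 10.3815 = 0.6473 m/s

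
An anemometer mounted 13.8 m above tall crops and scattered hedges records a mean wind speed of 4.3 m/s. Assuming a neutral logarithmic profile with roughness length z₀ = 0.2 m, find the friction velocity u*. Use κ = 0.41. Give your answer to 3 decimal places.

u* ≈ 0.416 m/s

Log law: V(z) = (u*/κ) · ln(z/z₀) ⇒ u* = κ · V / ln(z/z₀)
u* = 0.41 × 4.3 / ln(13.8/0.2) = 0.41 × 4.3 / 4.2341
   = 1.7630 / 4.2341 = 0.4164 m/s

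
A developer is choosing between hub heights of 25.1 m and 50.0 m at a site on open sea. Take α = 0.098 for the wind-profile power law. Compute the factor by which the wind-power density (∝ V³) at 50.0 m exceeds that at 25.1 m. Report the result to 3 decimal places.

1.225

Speed ratio: V_B/V_A = (z_B/z_A)^α = (50.0/25.1)^0.098 = (1.9920)^0.098 = 1.06987
Power-density ratio: P_B/P_A = (V_B/V_A)³ = (1.06987)³ = 1.22460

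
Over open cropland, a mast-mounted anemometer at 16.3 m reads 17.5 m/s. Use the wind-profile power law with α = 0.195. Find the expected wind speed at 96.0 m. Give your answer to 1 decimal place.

24.7 m/s

Power-law profile: V₂ = V₁ · (z₂/z₁)^α
V₂ = 17.5 × (96.0/16.3)^0.195 = 17.5 × (5.8896)^0.195
    = 17.5 × 1.4131 = 24.7289 m/s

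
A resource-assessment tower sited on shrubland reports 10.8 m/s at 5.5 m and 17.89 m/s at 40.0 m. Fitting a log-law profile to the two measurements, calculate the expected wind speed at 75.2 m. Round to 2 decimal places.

Log law: V ∝ ln(z/z₀). From the pair, with r = V₁/V₂ = 0.60369,
ln z₀ = (ln z₁ − r·ln z₂)/(1 − r) = (1.7047 − 0.60369×3.6889)/0.39631 = -1.3176 → z₀ = 0.2678 m
V₃ = V₁ · ln(z₃/z₀)/ln(z₁/z₀) = 10.8 × 5.6378/3.0224 = 20.1458 m/s

20.15 m/s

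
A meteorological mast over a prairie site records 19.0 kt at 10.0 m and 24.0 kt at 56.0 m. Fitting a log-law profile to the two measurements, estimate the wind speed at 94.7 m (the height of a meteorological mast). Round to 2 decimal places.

Log law: V ∝ ln(z/z₀). From the pair, with r = V₁/V₂ = 0.79167,
ln z₀ = (ln z₁ − r·ln z₂)/(1 − r) = (2.3026 − 0.79167×4.0254)/0.20833 = -4.2439 → z₀ = 0.01435 m
V₃ = V₁ · ln(z₃/z₀)/ln(z₁/z₀) = 19.0 × 8.7946/6.5465 = 25.5248 kt

25.52 kt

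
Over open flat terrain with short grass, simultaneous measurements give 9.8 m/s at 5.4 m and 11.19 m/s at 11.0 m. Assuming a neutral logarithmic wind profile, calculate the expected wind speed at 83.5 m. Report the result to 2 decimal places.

15.15 m/s

Log law: V ∝ ln(z/z₀). From the pair, with r = V₁/V₂ = 0.87578,
ln z₀ = (ln z₁ − r·ln z₂)/(1 − r) = (1.6864 − 0.87578×2.3979)/0.12422 = -3.3299 → z₀ = 0.03580 m
V₃ = V₁ · ln(z₃/z₀)/ln(z₁/z₀) = 9.8 × 7.7548/5.0163 = 15.1499 m/s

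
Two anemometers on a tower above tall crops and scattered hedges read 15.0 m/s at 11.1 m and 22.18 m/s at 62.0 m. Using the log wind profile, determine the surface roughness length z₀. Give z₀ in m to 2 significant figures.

Log law: V(z) ∝ ln(z/z₀). With r = V₁/V₂ = 15.0/22.18 = 0.67628,
r · ln(z₂/z₀) = ln(z₁/z₀) ⇒ ln z₀ = (ln z₁ − r·ln z₂)/(1 − r)
ln z₀ = (2.40695 − 0.67628×4.12713) / 0.32372 = -1.1868
z₀ = exp(-1.1868) = 0.3052 m

z₀ ≈ 0.31 m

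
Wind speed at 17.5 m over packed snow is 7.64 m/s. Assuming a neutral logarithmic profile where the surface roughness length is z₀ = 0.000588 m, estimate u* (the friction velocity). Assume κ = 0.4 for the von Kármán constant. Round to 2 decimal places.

u* ≈ 0.30 m/s

Log law: V(z) = (u*/κ) · ln(z/z₀) ⇒ u* = κ · V / ln(z/z₀)
u* = 0.4 × 7.64 / ln(17.5/0.000588) = 0.4 × 7.64 / 10.3010
   = 3.0560 / 10.3010 = 0.2967 m/s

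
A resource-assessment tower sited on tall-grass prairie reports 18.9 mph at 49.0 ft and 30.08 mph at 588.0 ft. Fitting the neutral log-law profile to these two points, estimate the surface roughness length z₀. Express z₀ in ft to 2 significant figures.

z₀ ≈ 0.73 ft

Log law: V(z) ∝ ln(z/z₀). With r = V₁/V₂ = 18.9/30.08 = 0.62832,
r · ln(z₂/z₀) = ln(z₁/z₀) ⇒ ln z₀ = (ln z₁ − r·ln z₂)/(1 − r)
ln z₀ = (3.89182 − 0.62832×6.37673) / 0.37168 = -0.3090
z₀ = exp(-0.3090) = 0.7342 ft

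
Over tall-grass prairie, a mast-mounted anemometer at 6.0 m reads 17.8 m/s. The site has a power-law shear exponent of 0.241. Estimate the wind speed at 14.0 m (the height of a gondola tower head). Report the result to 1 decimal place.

21.8 m/s

Power-law profile: V₂ = V₁ · (z₂/z₁)^α
V₂ = 17.8 × (14.0/6.0)^0.241 = 17.8 × (2.3333)^0.241
    = 17.8 × 1.2265 = 21.8324 m/s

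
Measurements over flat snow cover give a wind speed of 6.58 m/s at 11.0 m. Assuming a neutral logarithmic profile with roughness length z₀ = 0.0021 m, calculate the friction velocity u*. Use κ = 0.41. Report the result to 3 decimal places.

Log law: V(z) = (u*/κ) · ln(z/z₀) ⇒ u* = κ · V / ln(z/z₀)
u* = 0.41 × 6.58 / ln(11.0/0.0021) = 0.41 × 6.58 / 8.5637
   = 2.6978 / 8.5637 = 0.3150 m/s

u* ≈ 0.315 m/s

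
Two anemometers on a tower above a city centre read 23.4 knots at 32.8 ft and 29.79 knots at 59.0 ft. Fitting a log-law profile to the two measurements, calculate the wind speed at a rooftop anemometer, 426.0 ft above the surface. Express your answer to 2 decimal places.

51.31 knots

Log law: V ∝ ln(z/z₀). From the pair, with r = V₁/V₂ = 0.78550,
ln z₀ = (ln z₁ − r·ln z₂)/(1 − r) = (3.4904 − 0.78550×4.0775)/0.21450 = 1.3405 → z₀ = 3.821 ft
V₃ = V₁ · ln(z₃/z₀)/ln(z₁/z₀) = 23.4 × 4.7140/2.1500 = 51.3063 knots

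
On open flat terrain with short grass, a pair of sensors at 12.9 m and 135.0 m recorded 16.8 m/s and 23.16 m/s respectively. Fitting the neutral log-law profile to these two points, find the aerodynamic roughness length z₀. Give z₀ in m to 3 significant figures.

z₀ ≈ 0.0261 m

Log law: V(z) ∝ ln(z/z₀). With r = V₁/V₂ = 16.8/23.16 = 0.72539,
r · ln(z₂/z₀) = ln(z₁/z₀) ⇒ ln z₀ = (ln z₁ − r·ln z₂)/(1 − r)
ln z₀ = (2.55723 − 0.72539×4.90527) / 0.27461 = -3.6452
z₀ = exp(-3.6452) = 0.02612 m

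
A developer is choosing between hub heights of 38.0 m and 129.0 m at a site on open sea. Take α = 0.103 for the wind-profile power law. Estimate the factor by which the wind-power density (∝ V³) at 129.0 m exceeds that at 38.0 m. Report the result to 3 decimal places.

Speed ratio: V_B/V_A = (z_B/z_A)^α = (129.0/38.0)^0.103 = (3.3947)^0.103 = 1.13416
Power-density ratio: P_B/P_A = (V_B/V_A)³ = (1.13416)³ = 1.45888

1.459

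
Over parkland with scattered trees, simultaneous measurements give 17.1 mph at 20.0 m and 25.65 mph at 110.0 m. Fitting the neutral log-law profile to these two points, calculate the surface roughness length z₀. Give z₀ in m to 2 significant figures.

Log law: V(z) ∝ ln(z/z₀). With r = V₁/V₂ = 17.1/25.65 = 0.66667,
r · ln(z₂/z₀) = ln(z₁/z₀) ⇒ ln z₀ = (ln z₁ − r·ln z₂)/(1 − r)
ln z₀ = (2.99573 − 0.66667×4.70048) / 0.33333 = -0.4138
z₀ = exp(-0.4138) = 0.6612 m

z₀ ≈ 0.66 m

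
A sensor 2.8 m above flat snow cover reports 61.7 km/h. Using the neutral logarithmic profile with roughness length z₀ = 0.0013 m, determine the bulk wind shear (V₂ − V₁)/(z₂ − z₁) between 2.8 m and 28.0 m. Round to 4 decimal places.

0.7345 km/h/m

Log law: V₂ = V₁ · ln(z₂/z₀)/ln(z₁/z₀) = 61.7 × 9.9776/7.6750 = 80.2107 km/h
ΔV/Δz = (80.2107 − 61.7)/(28.0 − 2.8) = 18.5107/25.2000 = 0.73455 km/h/m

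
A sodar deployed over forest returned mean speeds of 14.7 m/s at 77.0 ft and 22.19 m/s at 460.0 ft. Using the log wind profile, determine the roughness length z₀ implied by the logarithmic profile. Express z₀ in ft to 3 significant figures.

Log law: V(z) ∝ ln(z/z₀). With r = V₁/V₂ = 14.7/22.19 = 0.66246,
r · ln(z₂/z₀) = ln(z₁/z₀) ⇒ ln z₀ = (ln z₁ − r·ln z₂)/(1 − r)
ln z₀ = (4.34381 − 0.66246×6.13123) / 0.33754 = 0.8358
z₀ = exp(0.8358) = 2.307 ft

z₀ ≈ 2.31 ft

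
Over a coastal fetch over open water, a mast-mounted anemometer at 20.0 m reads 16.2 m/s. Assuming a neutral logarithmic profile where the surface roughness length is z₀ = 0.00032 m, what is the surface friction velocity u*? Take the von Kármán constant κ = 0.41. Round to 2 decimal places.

Log law: V(z) = (u*/κ) · ln(z/z₀) ⇒ u* = κ · V / ln(z/z₀)
u* = 0.41 × 16.2 / ln(20.0/0.00032) = 0.41 × 16.2 / 11.0429
   = 6.6420 / 11.0429 = 0.6015 m/s

u* ≈ 0.60 m/s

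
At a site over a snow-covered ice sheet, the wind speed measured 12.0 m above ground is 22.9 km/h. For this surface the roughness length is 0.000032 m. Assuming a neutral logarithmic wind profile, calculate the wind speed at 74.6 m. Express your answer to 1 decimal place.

26.2 km/h

Log law: V(z) ∝ ln(z/z₀), so V₂/V₁ = ln(z₂/z₀) / ln(z₁/z₀).
ln(74.6/0.000032) = 14.6619, ln(12.0/0.000032) = 12.8347
V₂ = 22.9 × 14.6619/12.8347 = 22.9 × 1.1424 = 26.1602 km/h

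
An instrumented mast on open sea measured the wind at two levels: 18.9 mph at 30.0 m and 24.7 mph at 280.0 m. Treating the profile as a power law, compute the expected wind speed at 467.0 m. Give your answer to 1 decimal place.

26.3 mph

First find α: α = ln(V₂/V₁)/ln(z₂/z₁) = ln(24.7/18.9)/ln(280.0/30.0) = 0.26764/2.23359 = 0.1198
Extrapolate from 280.0 m to 467.0 m: V₃ = 24.7 × (467.0/280.0)^0.1198 = 24.7 × 1.0632 = 26.2614 mph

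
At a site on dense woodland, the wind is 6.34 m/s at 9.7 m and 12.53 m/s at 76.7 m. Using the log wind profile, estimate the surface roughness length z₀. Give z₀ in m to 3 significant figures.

Log law: V(z) ∝ ln(z/z₀). With r = V₁/V₂ = 6.34/12.53 = 0.50599,
r · ln(z₂/z₀) = ln(z₁/z₀) ⇒ ln z₀ = (ln z₁ − r·ln z₂)/(1 − r)
ln z₀ = (2.27213 − 0.50599×4.33990) / 0.49401 = 0.1542
z₀ = exp(0.1542) = 1.167 m

z₀ ≈ 1.17 m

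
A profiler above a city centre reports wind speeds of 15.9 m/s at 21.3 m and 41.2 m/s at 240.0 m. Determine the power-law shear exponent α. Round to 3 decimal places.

Power law: V₂/V₁ = (z₂/z₁)^α ⇒ α = ln(V₂/V₁) / ln(z₂/z₁)
α = ln(41.2/15.9) / ln(240.0/21.3) = ln(2.5912) / ln(11.2676)
  = 0.95212 / 2.42193 = 0.39312

α ≈ 0.393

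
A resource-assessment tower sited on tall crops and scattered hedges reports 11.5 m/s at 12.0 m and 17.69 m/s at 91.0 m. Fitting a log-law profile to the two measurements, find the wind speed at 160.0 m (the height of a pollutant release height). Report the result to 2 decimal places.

Log law: V ∝ ln(z/z₀). From the pair, with r = V₁/V₂ = 0.65008,
ln z₀ = (ln z₁ − r·ln z₂)/(1 − r) = (2.4849 − 0.65008×4.5109)/0.34992 = -1.2790 → z₀ = 0.2783 m
V₃ = V₁ · ln(z₃/z₀)/ln(z₁/z₀) = 11.5 × 6.3542/3.7639 = 19.4142 m/s

19.41 m/s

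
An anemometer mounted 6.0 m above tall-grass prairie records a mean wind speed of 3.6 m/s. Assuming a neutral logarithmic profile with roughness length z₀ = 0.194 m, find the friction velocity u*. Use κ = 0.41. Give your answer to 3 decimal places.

u* ≈ 0.430 m/s

Log law: V(z) = (u*/κ) · ln(z/z₀) ⇒ u* = κ · V / ln(z/z₀)
u* = 0.41 × 3.6 / ln(6.0/0.194) = 0.41 × 3.6 / 3.4317
   = 1.4760 / 3.4317 = 0.4301 m/s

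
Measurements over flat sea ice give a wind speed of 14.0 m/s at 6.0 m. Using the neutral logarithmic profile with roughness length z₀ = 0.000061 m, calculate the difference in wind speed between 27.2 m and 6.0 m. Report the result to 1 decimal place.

Log law: V₂ = V₁ · ln(z₂/z₀)/ln(z₁/z₀) = 14.0 × 13.0079/11.4964 = 15.8406 m/s
ΔV = 15.8406 − 14.0 = 1.8406 m/s

1.8 m/s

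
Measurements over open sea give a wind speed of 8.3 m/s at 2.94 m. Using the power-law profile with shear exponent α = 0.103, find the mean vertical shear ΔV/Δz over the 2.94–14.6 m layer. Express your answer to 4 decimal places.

0.1278 m/s/m

Power law: V₂ = V₁ · (z₂/z₁)^α = 8.3 × (4.9660)^0.103 = 9.7896 m/s
ΔV/Δz = (9.7896 − 8.3)/(14.6 − 2.94) = 1.4896/11.6600 = 0.12776 m/s/m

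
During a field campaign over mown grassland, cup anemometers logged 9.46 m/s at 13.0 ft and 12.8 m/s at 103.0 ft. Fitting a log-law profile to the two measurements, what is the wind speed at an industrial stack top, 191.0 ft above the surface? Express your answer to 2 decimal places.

13.80 m/s

Log law: V ∝ ln(z/z₀). From the pair, with r = V₁/V₂ = 0.73906,
ln z₀ = (ln z₁ − r·ln z₂)/(1 − r) = (2.5649 − 0.73906×4.6347)/0.26094 = -3.2974 → z₀ = 0.03698 ft
V₃ = V₁ · ln(z₃/z₀)/ln(z₁/z₀) = 9.46 × 8.5496/5.8623 = 13.7965 m/s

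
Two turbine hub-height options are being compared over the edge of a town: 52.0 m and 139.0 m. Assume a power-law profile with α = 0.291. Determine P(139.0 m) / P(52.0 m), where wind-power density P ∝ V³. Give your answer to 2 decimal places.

Speed ratio: V_B/V_A = (z_B/z_A)^α = (139.0/52.0)^0.291 = (2.6731)^0.291 = 1.33125
Power-density ratio: P_B/P_A = (V_B/V_A)³ = (1.33125)³ = 2.35929

2.36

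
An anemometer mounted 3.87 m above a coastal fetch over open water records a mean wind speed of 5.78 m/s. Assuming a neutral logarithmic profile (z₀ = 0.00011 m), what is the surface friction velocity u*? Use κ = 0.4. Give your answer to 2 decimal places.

Log law: V(z) = (u*/κ) · ln(z/z₀) ⇒ u* = κ · V / ln(z/z₀)
u* = 0.4 × 5.78 / ln(3.87/0.00011) = 0.4 × 5.78 / 10.4683
   = 2.3120 / 10.4683 = 0.2209 m/s

u* ≈ 0.22 m/s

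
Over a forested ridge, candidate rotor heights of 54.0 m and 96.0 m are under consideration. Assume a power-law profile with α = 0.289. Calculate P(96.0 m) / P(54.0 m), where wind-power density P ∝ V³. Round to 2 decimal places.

1.65

Speed ratio: V_B/V_A = (z_B/z_A)^α = (96.0/54.0)^0.289 = (1.7778)^0.289 = 1.18090
Power-density ratio: P_B/P_A = (V_B/V_A)³ = (1.18090)³ = 1.64681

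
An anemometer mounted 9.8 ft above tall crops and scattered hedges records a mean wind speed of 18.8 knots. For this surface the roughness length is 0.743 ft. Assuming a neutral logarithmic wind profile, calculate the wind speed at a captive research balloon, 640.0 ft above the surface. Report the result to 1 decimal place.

Log law: V(z) ∝ ln(z/z₀), so V₂/V₁ = ln(z₂/z₀) / ln(z₁/z₀).
ln(640.0/0.743) = 6.7585, ln(9.8/0.743) = 2.5794
V₂ = 18.8 × 6.7585/2.5794 = 18.8 × 2.6202 = 49.2588 knots

49.3 knots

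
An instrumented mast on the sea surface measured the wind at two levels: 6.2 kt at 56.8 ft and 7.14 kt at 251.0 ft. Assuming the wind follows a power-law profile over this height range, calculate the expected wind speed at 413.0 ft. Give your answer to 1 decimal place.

7.5 kt

First find α: α = ln(V₂/V₁)/ln(z₂/z₁) = ln(7.14/6.2)/ln(251.0/56.8) = 0.14116/1.48592 = 0.0950
Extrapolate from 251.0 ft to 413.0 ft: V₃ = 7.14 × (413.0/251.0)^0.0950 = 7.14 × 1.0484 = 7.4859 kt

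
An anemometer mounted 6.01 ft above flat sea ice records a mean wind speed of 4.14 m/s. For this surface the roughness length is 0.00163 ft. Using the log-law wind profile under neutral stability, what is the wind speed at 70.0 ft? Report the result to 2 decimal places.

5.38 m/s

Log law: V(z) ∝ ln(z/z₀), so V₂/V₁ = ln(z₂/z₀) / ln(z₁/z₀).
ln(70.0/0.00163) = 10.6677, ln(6.01/0.00163) = 8.2126
V₂ = 4.14 × 10.6677/8.2126 = 4.14 × 1.2989 = 5.3776 m/s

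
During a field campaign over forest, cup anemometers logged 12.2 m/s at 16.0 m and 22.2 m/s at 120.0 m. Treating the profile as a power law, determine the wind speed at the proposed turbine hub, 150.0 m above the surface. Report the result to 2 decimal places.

First find α: α = ln(V₂/V₁)/ln(z₂/z₁) = ln(22.2/12.2)/ln(120.0/16.0) = 0.59866/2.01490 = 0.2971
Extrapolate from 120.0 m to 150.0 m: V₃ = 22.2 × (150.0/120.0)^0.2971 = 22.2 × 1.0685 = 23.7217 m/s

23.72 m/s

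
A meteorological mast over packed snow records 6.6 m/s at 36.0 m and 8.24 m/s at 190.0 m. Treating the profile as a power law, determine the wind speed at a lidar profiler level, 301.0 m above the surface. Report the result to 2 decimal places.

8.76 m/s

First find α: α = ln(V₂/V₁)/ln(z₂/z₁) = ln(8.24/6.6)/ln(190.0/36.0) = 0.22193/1.66351 = 0.1334
Extrapolate from 190.0 m to 301.0 m: V₃ = 8.24 × (301.0/190.0)^0.1334 = 8.24 × 1.0633 = 8.7616 m/s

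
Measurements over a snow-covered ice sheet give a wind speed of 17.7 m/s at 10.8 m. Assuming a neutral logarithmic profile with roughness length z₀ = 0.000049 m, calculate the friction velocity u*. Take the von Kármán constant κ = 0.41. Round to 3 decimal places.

u* ≈ 0.590 m/s

Log law: V(z) = (u*/κ) · ln(z/z₀) ⇒ u* = κ · V / ln(z/z₀)
u* = 0.41 × 17.7 / ln(10.8/0.000049) = 0.41 × 17.7 / 12.3032
   = 7.2570 / 12.3032 = 0.5898 m/s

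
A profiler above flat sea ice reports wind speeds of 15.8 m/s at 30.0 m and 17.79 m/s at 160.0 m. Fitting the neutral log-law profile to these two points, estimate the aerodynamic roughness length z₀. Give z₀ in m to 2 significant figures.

z₀ ≈ 0.000051 m

Log law: V(z) ∝ ln(z/z₀). With r = V₁/V₂ = 15.8/17.79 = 0.88814,
r · ln(z₂/z₀) = ln(z₁/z₀) ⇒ ln z₀ = (ln z₁ − r·ln z₂)/(1 − r)
ln z₀ = (3.40120 − 0.88814×5.07517) / 0.11186 = -9.8897
z₀ = exp(-9.8897) = 0.00005070 m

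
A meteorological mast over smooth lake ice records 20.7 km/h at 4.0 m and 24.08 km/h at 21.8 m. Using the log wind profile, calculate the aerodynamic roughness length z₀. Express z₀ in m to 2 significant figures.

Log law: V(z) ∝ ln(z/z₀). With r = V₁/V₂ = 20.7/24.08 = 0.85963,
r · ln(z₂/z₀) = ln(z₁/z₀) ⇒ ln z₀ = (ln z₁ − r·ln z₂)/(1 − r)
ln z₀ = (1.38629 − 0.85963×3.08191) / 0.14037 = -8.9981
z₀ = exp(-8.9981) = 0.0001236 m

z₀ ≈ 0.00012 m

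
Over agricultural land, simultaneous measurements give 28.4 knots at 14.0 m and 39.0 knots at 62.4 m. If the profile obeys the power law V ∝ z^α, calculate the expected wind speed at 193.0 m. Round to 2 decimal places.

First find α: α = ln(V₂/V₁)/ln(z₂/z₁) = ln(39.0/28.4)/ln(62.4/14.0) = 0.31717/1.49451 = 0.2122
Extrapolate from 62.4 m to 193.0 m: V₃ = 39.0 × (193.0/62.4)^0.2122 = 39.0 × 1.2708 = 49.5603 knots

49.56 knots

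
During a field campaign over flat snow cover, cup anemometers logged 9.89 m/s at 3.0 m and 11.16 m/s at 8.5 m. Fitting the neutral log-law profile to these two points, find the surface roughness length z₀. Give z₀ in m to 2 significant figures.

z₀ ≈ 0.00090 m

Log law: V(z) ∝ ln(z/z₀). With r = V₁/V₂ = 9.89/11.16 = 0.88620,
r · ln(z₂/z₀) = ln(z₁/z₀) ⇒ ln z₀ = (ln z₁ − r·ln z₂)/(1 − r)
ln z₀ = (1.09861 − 0.88620×2.14007) / 0.11380 = -7.0116
z₀ = exp(-7.0116) = 0.0009014 m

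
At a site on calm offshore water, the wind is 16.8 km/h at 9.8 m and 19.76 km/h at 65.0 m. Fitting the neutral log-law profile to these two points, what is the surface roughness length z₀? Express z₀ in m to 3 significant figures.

Log law: V(z) ∝ ln(z/z₀). With r = V₁/V₂ = 16.8/19.76 = 0.85020,
r · ln(z₂/z₀) = ln(z₁/z₀) ⇒ ln z₀ = (ln z₁ − r·ln z₂)/(1 − r)
ln z₀ = (2.28238 − 0.85020×4.17439) / 0.14980 = -8.4560
z₀ = exp(-8.4560) = 0.0002126 m

z₀ ≈ 0.000213 m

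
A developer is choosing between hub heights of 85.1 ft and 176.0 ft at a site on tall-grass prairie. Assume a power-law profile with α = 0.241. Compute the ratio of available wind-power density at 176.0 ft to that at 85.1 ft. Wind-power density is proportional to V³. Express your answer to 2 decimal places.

1.69

Speed ratio: V_B/V_A = (z_B/z_A)^α = (176.0/85.1)^0.241 = (2.0682)^0.241 = 1.19139
Power-density ratio: P_B/P_A = (V_B/V_A)³ = (1.19139)³ = 1.69109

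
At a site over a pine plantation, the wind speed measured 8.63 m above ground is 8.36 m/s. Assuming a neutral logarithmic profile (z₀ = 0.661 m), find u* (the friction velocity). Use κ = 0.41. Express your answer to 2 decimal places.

Log law: V(z) = (u*/κ) · ln(z/z₀) ⇒ u* = κ · V / ln(z/z₀)
u* = 0.41 × 8.36 / ln(8.63/0.661) = 0.41 × 8.36 / 2.5692
   = 3.4276 / 2.5692 = 1.3341 m/s

u* ≈ 1.33 m/s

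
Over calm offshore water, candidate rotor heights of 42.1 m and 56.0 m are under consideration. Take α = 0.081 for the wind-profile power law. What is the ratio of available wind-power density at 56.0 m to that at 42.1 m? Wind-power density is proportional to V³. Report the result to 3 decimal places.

1.072

Speed ratio: V_B/V_A = (z_B/z_A)^α = (56.0/42.1)^0.081 = (1.3302)^0.081 = 1.02338
Power-density ratio: P_B/P_A = (V_B/V_A)³ = (1.02338)³ = 1.07179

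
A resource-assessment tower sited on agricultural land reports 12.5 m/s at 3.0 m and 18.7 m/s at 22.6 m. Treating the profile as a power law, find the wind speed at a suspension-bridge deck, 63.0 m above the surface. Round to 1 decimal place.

22.9 m/s

First find α: α = ln(V₂/V₁)/ln(z₂/z₁) = ln(18.7/12.5)/ln(22.6/3.0) = 0.40279/2.01934 = 0.1995
Extrapolate from 22.6 m to 63.0 m: V₃ = 18.7 × (63.0/22.6)^0.1995 = 18.7 × 1.2269 = 22.9431 m/s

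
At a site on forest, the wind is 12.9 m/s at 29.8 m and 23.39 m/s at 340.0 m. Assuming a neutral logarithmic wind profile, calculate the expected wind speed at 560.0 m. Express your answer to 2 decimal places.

25.54 m/s

Log law: V ∝ ln(z/z₀). From the pair, with r = V₁/V₂ = 0.55152,
ln z₀ = (ln z₁ − r·ln z₂)/(1 − r) = (3.3945 − 0.55152×5.8289)/0.44848 = 0.4008 → z₀ = 1.493 m
V₃ = V₁ · ln(z₃/z₀)/ln(z₁/z₀) = 12.9 × 5.9272/2.9937 = 25.5402 m/s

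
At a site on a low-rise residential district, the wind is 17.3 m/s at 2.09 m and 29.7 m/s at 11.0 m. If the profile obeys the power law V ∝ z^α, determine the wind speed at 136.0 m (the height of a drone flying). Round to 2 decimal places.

First find α: α = ln(V₂/V₁)/ln(z₂/z₁) = ln(29.7/17.3)/ln(11.0/2.09) = 0.54044/1.66073 = 0.3254
Extrapolate from 11.0 m to 136.0 m: V₃ = 29.7 × (136.0/11.0)^0.3254 = 29.7 × 2.2668 = 67.3234 m/s

67.32 m/s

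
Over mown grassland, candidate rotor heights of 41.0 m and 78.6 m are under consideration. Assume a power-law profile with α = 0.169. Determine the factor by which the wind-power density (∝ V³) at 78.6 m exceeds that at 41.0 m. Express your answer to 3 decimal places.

Speed ratio: V_B/V_A = (z_B/z_A)^α = (78.6/41.0)^0.169 = (1.9171)^0.169 = 1.11626
Power-density ratio: P_B/P_A = (V_B/V_A)³ = (1.11626)³ = 1.39091

1.391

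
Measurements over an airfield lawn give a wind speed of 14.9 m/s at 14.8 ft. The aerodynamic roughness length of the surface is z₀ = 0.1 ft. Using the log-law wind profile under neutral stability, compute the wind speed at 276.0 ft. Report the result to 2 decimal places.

Log law: V(z) ∝ ln(z/z₀), so V₂/V₁ = ln(z₂/z₀) / ln(z₁/z₀).
ln(276.0/0.1) = 7.9230, ln(14.8/0.1) = 4.9972
V₂ = 14.9 × 7.9230/4.9972 = 14.9 × 1.5855 = 23.6237 m/s

23.62 m/s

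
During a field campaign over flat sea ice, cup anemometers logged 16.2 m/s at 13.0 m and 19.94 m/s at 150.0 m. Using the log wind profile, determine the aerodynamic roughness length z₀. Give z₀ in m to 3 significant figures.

Log law: V(z) ∝ ln(z/z₀). With r = V₁/V₂ = 16.2/19.94 = 0.81244,
r · ln(z₂/z₀) = ln(z₁/z₀) ⇒ ln z₀ = (ln z₁ − r·ln z₂)/(1 − r)
ln z₀ = (2.56495 − 0.81244×5.01064) / 0.18756 = -8.0287
z₀ = exp(-8.0287) = 0.0003260 m

z₀ ≈ 0.000326 m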